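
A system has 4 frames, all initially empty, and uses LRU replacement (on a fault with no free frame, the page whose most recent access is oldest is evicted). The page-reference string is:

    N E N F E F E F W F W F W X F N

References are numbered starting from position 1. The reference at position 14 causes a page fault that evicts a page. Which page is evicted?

N

pos 1: N -> fault, frames {N}
pos 2: E -> fault, frames {N,E}
pos 3: N -> hit
pos 4: F -> fault, frames {E,N,F}
pos 5: E -> hit
pos 6: F -> hit
pos 7: E -> hit
pos 8: F -> hit
pos 9: W -> fault, frames {N,E,F,W}
pos 10: F -> hit
pos 11: W -> hit
pos 12: F -> hit
pos 13: W -> hit
pos 14: X -> fault, evict N, frames {E,F,W,X}
At position 14, page N is evicted.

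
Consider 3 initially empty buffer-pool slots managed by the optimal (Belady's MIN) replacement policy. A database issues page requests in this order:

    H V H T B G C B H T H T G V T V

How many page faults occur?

9

H: miss, frames (H)
V: miss, frames (H V)
H: hit
T: miss, frames (H V T)
B: miss, evict V, frames (H T B)
G: miss, evict T, frames (H B G)
C: miss, evict G, frames (H B C)
B: hit
H: hit
T: miss, evict C, frames (H B T)
H: hit
T: hit
G: miss, evict B, frames (H T G)
V: miss, evict G, frames (H T V)
T: hit
V: hit
Page faults: 9.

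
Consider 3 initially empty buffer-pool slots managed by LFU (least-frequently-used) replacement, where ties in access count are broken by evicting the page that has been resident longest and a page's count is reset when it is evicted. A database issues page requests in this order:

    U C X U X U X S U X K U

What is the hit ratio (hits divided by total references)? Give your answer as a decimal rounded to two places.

U → miss, frames (U)
C → miss, frames (U C)
X → miss, frames (U C X)
U → hit
X → hit
U → hit
X → hit
S → miss, evict C, frames (U X S)
U → hit
X → hit
K → miss, evict S, frames (U X K)
U → hit
Hits: 7 of 12 references → 7/12 = 0.5833.

0.58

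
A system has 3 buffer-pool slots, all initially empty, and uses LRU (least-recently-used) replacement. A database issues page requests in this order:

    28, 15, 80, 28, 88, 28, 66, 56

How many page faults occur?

28: miss, frames [28]
15: miss, frames [28, 15]
80: miss, frames [28, 15, 80]
28: hit
88: miss, evict 15, frames [80, 28, 88]
28: hit
66: miss, evict 80, frames [88, 28, 66]
56: miss, evict 88, frames [28, 66, 56]
Page faults: 6.

6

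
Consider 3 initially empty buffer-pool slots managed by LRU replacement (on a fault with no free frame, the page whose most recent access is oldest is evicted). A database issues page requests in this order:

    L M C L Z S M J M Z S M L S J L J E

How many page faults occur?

L -> miss, frames [L]
M -> miss, frames [L, M]
C -> miss, frames [L, M, C]
L -> hit
Z -> miss, evict M, frames [C, L, Z]
S -> miss, evict C, frames [L, Z, S]
M -> miss, evict L, frames [Z, S, M]
J -> miss, evict Z, frames [S, M, J]
M -> hit
Z -> miss, evict S, frames [J, M, Z]
S -> miss, evict J, frames [M, Z, S]
M -> hit
L -> miss, evict Z, frames [S, M, L]
S -> hit
J -> miss, evict M, frames [L, S, J]
L -> hit
J -> hit
E -> miss, evict S, frames [L, J, E]
Page faults: 12.

12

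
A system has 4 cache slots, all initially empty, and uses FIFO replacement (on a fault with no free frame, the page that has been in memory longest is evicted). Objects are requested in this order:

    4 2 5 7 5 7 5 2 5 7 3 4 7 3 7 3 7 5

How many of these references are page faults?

4 → fault, frames (4)
2 → fault, frames (4 2)
5 → fault, frames (4 2 5)
7 → fault, frames (4 2 5 7)
5 → hit
7 → hit
5 → hit
2 → hit
5 → hit
7 → hit
3 → fault, evict 4, frames (2 5 7 3)
4 → fault, evict 2, frames (5 7 3 4)
7 → hit
3 → hit
7 → hit
3 → hit
7 → hit
5 → hit
Page faults: 6.

6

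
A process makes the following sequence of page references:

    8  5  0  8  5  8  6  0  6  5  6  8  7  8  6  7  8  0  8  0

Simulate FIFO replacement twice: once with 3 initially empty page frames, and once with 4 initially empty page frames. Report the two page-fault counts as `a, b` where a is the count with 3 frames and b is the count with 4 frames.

7, 6

3 frames: F F F . . . F . . . . F F . . . . F . . → 7 faults.
4 frames: F F F . . . F . . . . . F F . . . . . . → 6 faults.
6 < 7: adding a frame reduced faults, as is typical.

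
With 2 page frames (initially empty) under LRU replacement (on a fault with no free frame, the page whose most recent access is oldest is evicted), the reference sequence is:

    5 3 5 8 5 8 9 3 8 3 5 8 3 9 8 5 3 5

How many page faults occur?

5 → fault, frames [5]
3 → fault, frames [5, 3]
5 → hit
8 → fault, evict 3, frames [5, 8]
5 → hit
8 → hit
9 → fault, evict 5, frames [8, 9]
3 → fault, evict 8, frames [9, 3]
8 → fault, evict 9, frames [3, 8]
3 → hit
5 → fault, evict 8, frames [3, 5]
8 → fault, evict 3, frames [5, 8]
3 → fault, evict 5, frames [8, 3]
9 → fault, evict 8, frames [3, 9]
8 → fault, evict 3, frames [9, 8]
5 → fault, evict 9, frames [8, 5]
3 → fault, evict 8, frames [5, 3]
5 → hit
Page faults: 13.

13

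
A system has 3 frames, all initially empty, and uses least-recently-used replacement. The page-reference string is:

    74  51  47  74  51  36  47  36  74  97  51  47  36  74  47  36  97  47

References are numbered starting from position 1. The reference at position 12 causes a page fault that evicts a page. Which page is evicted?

pos 1: 74 -> fault, frames {74}
pos 2: 51 -> fault, frames {74,51}
pos 3: 47 -> fault, frames {74,51,47}
pos 4: 74 -> hit
pos 5: 51 -> hit
pos 6: 36 -> fault, evict 47, frames {74,51,36}
pos 7: 47 -> fault, evict 74, frames {51,36,47}
pos 8: 36 -> hit
pos 9: 74 -> fault, evict 51, frames {47,36,74}
pos 10: 97 -> fault, evict 47, frames {36,74,97}
pos 11: 51 -> fault, evict 36, frames {74,97,51}
pos 12: 47 -> fault, evict 74, frames {97,51,47}
At position 12, page 74 is evicted.

74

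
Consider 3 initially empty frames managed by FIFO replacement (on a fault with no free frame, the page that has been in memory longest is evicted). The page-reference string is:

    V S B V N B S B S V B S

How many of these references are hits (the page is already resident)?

V -> fault, frames (V)
S -> fault, frames (V S)
B -> fault, frames (V S B)
V -> hit
N -> fault, evict V, frames (S B N)
B -> hit
S -> hit
B -> hit
S -> hit
V -> fault, evict S, frames (B N V)
B -> hit
S -> fault, evict B, frames (N V S)
Hits: 6.

6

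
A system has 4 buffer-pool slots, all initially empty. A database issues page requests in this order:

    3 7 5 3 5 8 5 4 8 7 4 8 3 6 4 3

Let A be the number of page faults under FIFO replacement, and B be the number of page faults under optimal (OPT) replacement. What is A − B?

Under FIFO: F F F . . F . F . . . . F F . . → 7 faults.
Under OPT: F F F . . F . F . . . . . F . . → 6 faults.
A − B = 7 − 6 = 1.

1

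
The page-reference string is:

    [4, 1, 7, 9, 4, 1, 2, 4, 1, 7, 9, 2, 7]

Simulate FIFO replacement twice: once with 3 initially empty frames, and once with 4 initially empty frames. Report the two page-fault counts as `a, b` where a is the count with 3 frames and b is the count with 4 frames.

9, 10

3 frames: F F F F F F F . . F F . . → 9 faults.
4 frames: F F F F . . F F F F F F . → 10 faults.
10 > 9: adding a frame increased faults — Belady's anomaly.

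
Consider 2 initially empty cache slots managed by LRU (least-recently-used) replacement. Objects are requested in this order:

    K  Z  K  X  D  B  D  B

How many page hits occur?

K: fault, frames (K)
Z: fault, frames (K Z)
K: hit
X: fault, evict Z, frames (K X)
D: fault, evict K, frames (X D)
B: fault, evict X, frames (D B)
D: hit
B: hit
Hits: 3.

3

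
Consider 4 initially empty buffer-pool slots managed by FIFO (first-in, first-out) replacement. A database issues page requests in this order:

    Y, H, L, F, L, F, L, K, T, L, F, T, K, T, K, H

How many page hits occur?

Y → fault, frames (Y)
H → fault, frames (Y H)
L → fault, frames (Y H L)
F → fault, frames (Y H L F)
L → hit
F → hit
L → hit
K → fault, evict Y, frames (H L F K)
T → fault, evict H, frames (L F K T)
L → hit
F → hit
T → hit
K → hit
T → hit
K → hit
H → fault, evict L, frames (F K T H)
Hits: 9.

9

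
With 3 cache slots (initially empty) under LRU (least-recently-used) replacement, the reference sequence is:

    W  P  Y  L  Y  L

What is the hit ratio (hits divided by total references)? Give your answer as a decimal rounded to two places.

0.33

W → miss, frames {W}
P → miss, frames {W,P}
Y → miss, frames {W,P,Y}
L → miss, evict W, frames {P,Y,L}
Y → hit
L → hit
Hits: 2 of 6 references → 2/6 = 0.3333.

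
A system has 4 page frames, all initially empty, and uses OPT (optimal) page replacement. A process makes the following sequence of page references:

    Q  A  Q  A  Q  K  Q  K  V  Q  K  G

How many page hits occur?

Q: miss, frames (Q)
A: miss, frames (Q A)
Q: hit
A: hit
Q: hit
K: miss, frames (Q A K)
Q: hit
K: hit
V: miss, frames (Q A K V)
Q: hit
K: hit
G: miss, evict V, frames (Q A K G)
Hits: 7.

7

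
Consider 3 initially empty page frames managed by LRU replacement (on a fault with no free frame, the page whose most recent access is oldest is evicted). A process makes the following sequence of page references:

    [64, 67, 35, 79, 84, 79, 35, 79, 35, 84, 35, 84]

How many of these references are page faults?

5

64 -> miss, frames {64}
67 -> miss, frames {64,67}
35 -> miss, frames {64,67,35}
79 -> miss, evict 64, frames {67,35,79}
84 -> miss, evict 67, frames {35,79,84}
79 -> hit
35 -> hit
79 -> hit
35 -> hit
84 -> hit
35 -> hit
84 -> hit
Page faults: 5.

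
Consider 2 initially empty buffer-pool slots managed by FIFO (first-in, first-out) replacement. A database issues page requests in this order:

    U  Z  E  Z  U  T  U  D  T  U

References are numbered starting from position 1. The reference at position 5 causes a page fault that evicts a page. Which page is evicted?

pos 1: U -> miss, frames {U}
pos 2: Z -> miss, frames {U,Z}
pos 3: E -> miss, evict U, frames {Z,E}
pos 4: Z -> hit
pos 5: U -> miss, evict Z, frames {E,U}
At position 5, page Z is evicted.

Z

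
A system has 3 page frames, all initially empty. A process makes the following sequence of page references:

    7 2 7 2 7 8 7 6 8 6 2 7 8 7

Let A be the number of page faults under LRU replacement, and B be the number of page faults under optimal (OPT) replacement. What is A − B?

2

Under LRU: F F . . . F . F . . F F F . → 7 faults.
Under OPT: F F . . . F . F . . . F . . → 5 faults.
A − B = 7 − 5 = 2.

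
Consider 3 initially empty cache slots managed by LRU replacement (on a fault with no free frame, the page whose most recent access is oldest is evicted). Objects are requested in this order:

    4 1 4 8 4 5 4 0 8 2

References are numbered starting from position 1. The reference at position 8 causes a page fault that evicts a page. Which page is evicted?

8

pos 1: 4: miss, frames [4]
pos 2: 1: miss, frames [4, 1]
pos 3: 4: hit
pos 4: 8: miss, frames [1, 4, 8]
pos 5: 4: hit
pos 6: 5: miss, evict 1, frames [8, 4, 5]
pos 7: 4: hit
pos 8: 0: miss, evict 8, frames [5, 4, 0]
At position 8, page 8 is evicted.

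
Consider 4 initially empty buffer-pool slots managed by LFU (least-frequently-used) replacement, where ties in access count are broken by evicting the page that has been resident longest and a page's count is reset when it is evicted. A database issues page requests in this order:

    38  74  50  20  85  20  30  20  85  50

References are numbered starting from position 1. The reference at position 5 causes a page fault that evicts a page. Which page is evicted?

38

pos 1: 38 → fault, frames (38)
pos 2: 74 → fault, frames (38 74)
pos 3: 50 → fault, frames (38 74 50)
pos 4: 20 → fault, frames (38 74 50 20)
pos 5: 85 → fault, evict 38, frames (74 50 20 85)
At position 5, page 38 is evicted.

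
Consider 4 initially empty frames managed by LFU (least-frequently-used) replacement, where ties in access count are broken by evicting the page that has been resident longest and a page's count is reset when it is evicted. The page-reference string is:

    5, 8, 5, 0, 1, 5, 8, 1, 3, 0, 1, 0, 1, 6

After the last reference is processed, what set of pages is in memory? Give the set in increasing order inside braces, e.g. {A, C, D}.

5 → fault, frames (5)
8 → fault, frames (5 8)
5 → hit
0 → fault, frames (5 8 0)
1 → fault, frames (5 8 0 1)
5 → hit
8 → hit
1 → hit
3 → fault, evict 0, frames (5 8 1 3)
0 → fault, evict 3, frames (5 8 1 0)
1 → hit
0 → hit
1 → hit
6 → fault, evict 8, frames (5 1 0 6)

{0, 1, 5, 6}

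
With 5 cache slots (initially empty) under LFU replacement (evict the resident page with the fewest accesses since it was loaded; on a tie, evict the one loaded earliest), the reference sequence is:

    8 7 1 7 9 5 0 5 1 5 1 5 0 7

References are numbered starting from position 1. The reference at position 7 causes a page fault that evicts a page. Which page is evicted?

pos 1: 8 → miss, frames (8)
pos 2: 7 → miss, frames (8 7)
pos 3: 1 → miss, frames (8 7 1)
pos 4: 7 → hit
pos 5: 9 → miss, frames (8 7 1 9)
pos 6: 5 → miss, frames (8 7 1 9 5)
pos 7: 0 → miss, evict 8, frames (7 1 9 5 0)
At position 7, page 8 is evicted.

8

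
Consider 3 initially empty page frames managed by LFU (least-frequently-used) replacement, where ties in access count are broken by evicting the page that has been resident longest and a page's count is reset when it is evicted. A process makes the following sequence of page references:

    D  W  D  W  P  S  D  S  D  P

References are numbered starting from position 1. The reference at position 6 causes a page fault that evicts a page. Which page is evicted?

pos 1: D -> miss, frames [D]
pos 2: W -> miss, frames [D, W]
pos 3: D -> hit
pos 4: W -> hit
pos 5: P -> miss, frames [D, W, P]
pos 6: S -> miss, evict P, frames [D, W, S]
At position 6, page P is evicted.

P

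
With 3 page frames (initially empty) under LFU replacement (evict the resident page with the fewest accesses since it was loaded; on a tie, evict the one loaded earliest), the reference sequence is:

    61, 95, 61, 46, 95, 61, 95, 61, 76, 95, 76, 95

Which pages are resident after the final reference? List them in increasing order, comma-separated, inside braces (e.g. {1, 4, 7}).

61 → fault, frames {61}
95 → fault, frames {61,95}
61 → hit
46 → fault, frames {61,95,46}
95 → hit
61 → hit
95 → hit
61 → hit
76 → fault, evict 46, frames {61,95,76}
95 → hit
76 → hit
95 → hit

{61, 76, 95}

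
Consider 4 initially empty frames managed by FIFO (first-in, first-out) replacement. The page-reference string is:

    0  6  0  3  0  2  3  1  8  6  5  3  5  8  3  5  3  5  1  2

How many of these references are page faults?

11

0: miss, frames {0}
6: miss, frames {0,6}
0: hit
3: miss, frames {0,6,3}
0: hit
2: miss, frames {0,6,3,2}
3: hit
1: miss, evict 0, frames {6,3,2,1}
8: miss, evict 6, frames {3,2,1,8}
6: miss, evict 3, frames {2,1,8,6}
5: miss, evict 2, frames {1,8,6,5}
3: miss, evict 1, frames {8,6,5,3}
5: hit
8: hit
3: hit
5: hit
3: hit
5: hit
1: miss, evict 8, frames {6,5,3,1}
2: miss, evict 6, frames {5,3,1,2}
Page faults: 11.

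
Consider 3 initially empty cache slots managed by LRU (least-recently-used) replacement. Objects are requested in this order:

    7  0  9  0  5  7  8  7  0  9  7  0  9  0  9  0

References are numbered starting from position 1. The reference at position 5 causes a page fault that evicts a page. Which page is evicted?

pos 1: 7: fault, frames [7]
pos 2: 0: fault, frames [7, 0]
pos 3: 9: fault, frames [7, 0, 9]
pos 4: 0: hit
pos 5: 5: fault, evict 7, frames [9, 0, 5]
At position 5, page 7 is evicted.

7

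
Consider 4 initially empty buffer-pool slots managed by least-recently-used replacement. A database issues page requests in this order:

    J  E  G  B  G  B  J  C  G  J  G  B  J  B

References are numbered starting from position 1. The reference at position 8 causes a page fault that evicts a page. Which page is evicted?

E

pos 1: J -> fault, frames [J]
pos 2: E -> fault, frames [J, E]
pos 3: G -> fault, frames [J, E, G]
pos 4: B -> fault, frames [J, E, G, B]
pos 5: G -> hit
pos 6: B -> hit
pos 7: J -> hit
pos 8: C -> fault, evict E, frames [G, B, J, C]
At position 8, page E is evicted.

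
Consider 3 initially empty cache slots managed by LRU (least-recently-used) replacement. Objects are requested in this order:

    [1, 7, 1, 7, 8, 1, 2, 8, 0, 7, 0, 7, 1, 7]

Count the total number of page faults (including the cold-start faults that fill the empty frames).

1 → miss, frames {1}
7 → miss, frames {1,7}
1 → hit
7 → hit
8 → miss, frames {1,7,8}
1 → hit
2 → miss, evict 7, frames {8,1,2}
8 → hit
0 → miss, evict 1, frames {2,8,0}
7 → miss, evict 2, frames {8,0,7}
0 → hit
7 → hit
1 → miss, evict 8, frames {0,7,1}
7 → hit
Page faults: 7.

7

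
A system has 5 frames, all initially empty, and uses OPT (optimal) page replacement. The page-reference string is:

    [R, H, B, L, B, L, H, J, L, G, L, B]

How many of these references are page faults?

R -> miss, frames [R]
H -> miss, frames [R, H]
B -> miss, frames [R, H, B]
L -> miss, frames [R, H, B, L]
B -> hit
L -> hit
H -> hit
J -> miss, frames [R, H, B, L, J]
L -> hit
G -> miss, evict J, frames [R, H, B, L, G]
L -> hit
B -> hit
Page faults: 6.

6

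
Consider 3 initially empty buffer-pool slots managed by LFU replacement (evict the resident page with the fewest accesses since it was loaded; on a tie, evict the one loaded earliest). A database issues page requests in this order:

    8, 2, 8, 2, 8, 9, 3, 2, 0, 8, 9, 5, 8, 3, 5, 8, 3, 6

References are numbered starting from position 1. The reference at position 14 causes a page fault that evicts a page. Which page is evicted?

pos 1: 8 -> miss, frames [8]
pos 2: 2 -> miss, frames [8, 2]
pos 3: 8 -> hit
pos 4: 2 -> hit
pos 5: 8 -> hit
pos 6: 9 -> miss, frames [8, 2, 9]
pos 7: 3 -> miss, evict 9, frames [8, 2, 3]
pos 8: 2 -> hit
pos 9: 0 -> miss, evict 3, frames [8, 2, 0]
pos 10: 8 -> hit
pos 11: 9 -> miss, evict 0, frames [8, 2, 9]
pos 12: 5 -> miss, evict 9, frames [8, 2, 5]
pos 13: 8 -> hit
pos 14: 3 -> miss, evict 5, frames [8, 2, 3]
At position 14, page 5 is evicted.

5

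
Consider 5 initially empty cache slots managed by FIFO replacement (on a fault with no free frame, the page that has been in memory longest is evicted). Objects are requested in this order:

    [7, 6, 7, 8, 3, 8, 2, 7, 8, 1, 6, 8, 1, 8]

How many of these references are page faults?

6

7: miss, frames (7)
6: miss, frames (7 6)
7: hit
8: miss, frames (7 6 8)
3: miss, frames (7 6 8 3)
8: hit
2: miss, frames (7 6 8 3 2)
7: hit
8: hit
1: miss, evict 7, frames (6 8 3 2 1)
6: hit
8: hit
1: hit
8: hit
Page faults: 6.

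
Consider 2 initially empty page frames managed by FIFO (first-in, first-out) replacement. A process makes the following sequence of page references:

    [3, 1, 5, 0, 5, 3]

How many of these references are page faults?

5

3 -> fault, frames {3}
1 -> fault, frames {3,1}
5 -> fault, evict 3, frames {1,5}
0 -> fault, evict 1, frames {5,0}
5 -> hit
3 -> fault, evict 5, frames {0,3}
Page faults: 5.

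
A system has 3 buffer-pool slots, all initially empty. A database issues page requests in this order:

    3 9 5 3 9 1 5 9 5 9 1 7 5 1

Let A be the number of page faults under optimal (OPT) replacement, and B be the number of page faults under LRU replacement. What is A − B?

-2

Under OPT: F F F . . F . . . . . F . . → 5 faults.
Under LRU: F F F . . F F . . . . F F . → 7 faults.
A − B = 5 − 7 = -2.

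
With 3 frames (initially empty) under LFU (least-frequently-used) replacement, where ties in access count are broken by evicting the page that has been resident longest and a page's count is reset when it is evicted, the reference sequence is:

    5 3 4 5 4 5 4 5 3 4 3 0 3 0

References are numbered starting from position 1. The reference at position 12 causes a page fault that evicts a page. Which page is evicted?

3

pos 1: 5: fault, frames [5]
pos 2: 3: fault, frames [5, 3]
pos 3: 4: fault, frames [5, 3, 4]
pos 4: 5: hit
pos 5: 4: hit
pos 6: 5: hit
pos 7: 4: hit
pos 8: 5: hit
pos 9: 3: hit
pos 10: 4: hit
pos 11: 3: hit
pos 12: 0: fault, evict 3, frames [5, 4, 0]
At position 12, page 3 is evicted.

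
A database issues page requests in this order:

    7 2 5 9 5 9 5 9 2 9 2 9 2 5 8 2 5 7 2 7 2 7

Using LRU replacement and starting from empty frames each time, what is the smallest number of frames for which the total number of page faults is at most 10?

3

f=1: 22 faults
f=2: 11 faults
f=3: 6 faults
f=4: 6 faults
f=5: 5 faults
Smallest f with faults ≤ 10 is 3.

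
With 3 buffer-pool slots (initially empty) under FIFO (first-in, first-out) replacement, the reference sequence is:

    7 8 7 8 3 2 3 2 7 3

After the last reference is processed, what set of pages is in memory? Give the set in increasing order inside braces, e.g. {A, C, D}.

7 -> miss, frames (7)
8 -> miss, frames (7 8)
7 -> hit
8 -> hit
3 -> miss, frames (7 8 3)
2 -> miss, evict 7, frames (8 3 2)
3 -> hit
2 -> hit
7 -> miss, evict 8, frames (3 2 7)
3 -> hit

{2, 3, 7}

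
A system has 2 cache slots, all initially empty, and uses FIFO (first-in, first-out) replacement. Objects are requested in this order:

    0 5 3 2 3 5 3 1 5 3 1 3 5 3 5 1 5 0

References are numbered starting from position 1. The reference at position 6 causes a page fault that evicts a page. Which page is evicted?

3

pos 1: 0 → fault, frames {0}
pos 2: 5 → fault, frames {0,5}
pos 3: 3 → fault, evict 0, frames {5,3}
pos 4: 2 → fault, evict 5, frames {3,2}
pos 5: 3 → hit
pos 6: 5 → fault, evict 3, frames {2,5}
At position 6, page 3 is evicted.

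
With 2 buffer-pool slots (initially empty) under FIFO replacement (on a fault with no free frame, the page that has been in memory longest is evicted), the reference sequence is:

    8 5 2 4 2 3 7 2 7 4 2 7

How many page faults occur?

8 → miss, frames [8]
5 → miss, frames [8, 5]
2 → miss, evict 8, frames [5, 2]
4 → miss, evict 5, frames [2, 4]
2 → hit
3 → miss, evict 2, frames [4, 3]
7 → miss, evict 4, frames [3, 7]
2 → miss, evict 3, frames [7, 2]
7 → hit
4 → miss, evict 7, frames [2, 4]
2 → hit
7 → miss, evict 2, frames [4, 7]
Page faults: 9.

9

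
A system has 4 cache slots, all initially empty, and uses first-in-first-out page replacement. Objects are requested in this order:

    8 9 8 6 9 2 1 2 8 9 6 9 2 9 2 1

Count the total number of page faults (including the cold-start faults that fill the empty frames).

8 → fault, frames {8}
9 → fault, frames {8,9}
8 → hit
6 → fault, frames {8,9,6}
9 → hit
2 → fault, frames {8,9,6,2}
1 → fault, evict 8, frames {9,6,2,1}
2 → hit
8 → fault, evict 9, frames {6,2,1,8}
9 → fault, evict 6, frames {2,1,8,9}
6 → fault, evict 2, frames {1,8,9,6}
9 → hit
2 → fault, evict 1, frames {8,9,6,2}
9 → hit
2 → hit
1 → fault, evict 8, frames {9,6,2,1}
Page faults: 10.

10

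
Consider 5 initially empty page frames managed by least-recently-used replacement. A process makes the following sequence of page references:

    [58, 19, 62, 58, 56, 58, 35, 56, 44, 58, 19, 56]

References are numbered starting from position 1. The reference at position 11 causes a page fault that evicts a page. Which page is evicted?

62

pos 1: 58: miss, frames (58)
pos 2: 19: miss, frames (58 19)
pos 3: 62: miss, frames (58 19 62)
pos 4: 58: hit
pos 5: 56: miss, frames (19 62 58 56)
pos 6: 58: hit
pos 7: 35: miss, frames (19 62 56 58 35)
pos 8: 56: hit
pos 9: 44: miss, evict 19, frames (62 58 35 56 44)
pos 10: 58: hit
pos 11: 19: miss, evict 62, frames (35 56 44 58 19)
At position 11, page 62 is evicted.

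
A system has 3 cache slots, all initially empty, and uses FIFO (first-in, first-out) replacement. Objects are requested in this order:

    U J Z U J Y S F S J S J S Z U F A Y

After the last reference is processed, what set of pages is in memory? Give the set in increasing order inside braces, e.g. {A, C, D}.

{A, F, Y}

U → fault, frames [U]
J → fault, frames [U, J]
Z → fault, frames [U, J, Z]
U → hit
J → hit
Y → fault, evict U, frames [J, Z, Y]
S → fault, evict J, frames [Z, Y, S]
F → fault, evict Z, frames [Y, S, F]
S → hit
J → fault, evict Y, frames [S, F, J]
S → hit
J → hit
S → hit
Z → fault, evict S, frames [F, J, Z]
U → fault, evict F, frames [J, Z, U]
F → fault, evict J, frames [Z, U, F]
A → fault, evict Z, frames [U, F, A]
Y → fault, evict U, frames [F, A, Y]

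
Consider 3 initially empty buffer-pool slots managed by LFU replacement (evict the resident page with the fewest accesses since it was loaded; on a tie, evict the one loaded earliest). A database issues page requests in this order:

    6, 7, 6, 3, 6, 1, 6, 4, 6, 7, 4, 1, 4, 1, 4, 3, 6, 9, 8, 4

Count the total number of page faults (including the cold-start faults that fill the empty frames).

6 → fault, frames (6)
7 → fault, frames (6 7)
6 → hit
3 → fault, frames (6 7 3)
6 → hit
1 → fault, evict 7, frames (6 3 1)
6 → hit
4 → fault, evict 3, frames (6 1 4)
6 → hit
7 → fault, evict 1, frames (6 4 7)
4 → hit
1 → fault, evict 7, frames (6 4 1)
4 → hit
1 → hit
4 → hit
3 → fault, evict 1, frames (6 4 3)
6 → hit
9 → fault, evict 3, frames (6 4 9)
8 → fault, evict 9, frames (6 4 8)
4 → hit
Page faults: 10.

10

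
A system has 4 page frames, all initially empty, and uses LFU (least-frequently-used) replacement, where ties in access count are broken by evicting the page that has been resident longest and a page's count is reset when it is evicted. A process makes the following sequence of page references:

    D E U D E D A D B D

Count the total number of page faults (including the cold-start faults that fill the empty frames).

5

D → miss, frames (D)
E → miss, frames (D E)
U → miss, frames (D E U)
D → hit
E → hit
D → hit
A → miss, frames (D E U A)
D → hit
B → miss, evict U, frames (D E A B)
D → hit
Page faults: 5.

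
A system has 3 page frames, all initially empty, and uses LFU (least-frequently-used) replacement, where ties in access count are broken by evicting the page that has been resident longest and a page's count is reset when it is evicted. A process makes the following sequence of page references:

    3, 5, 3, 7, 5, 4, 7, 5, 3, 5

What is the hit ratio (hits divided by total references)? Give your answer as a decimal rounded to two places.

0.50

3 -> fault, frames (3)
5 -> fault, frames (3 5)
3 -> hit
7 -> fault, frames (3 5 7)
5 -> hit
4 -> fault, evict 7, frames (3 5 4)
7 -> fault, evict 4, frames (3 5 7)
5 -> hit
3 -> hit
5 -> hit
Hits: 5 of 10 references → 5/10 = 0.5000.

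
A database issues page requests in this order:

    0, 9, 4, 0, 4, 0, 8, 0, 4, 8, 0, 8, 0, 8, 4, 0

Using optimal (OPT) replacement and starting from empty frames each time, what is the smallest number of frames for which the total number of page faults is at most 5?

f=1: 16 faults
f=2: 7 faults
f=3: 4 faults
f=4: 4 faults
Smallest f with faults ≤ 5 is 3.

3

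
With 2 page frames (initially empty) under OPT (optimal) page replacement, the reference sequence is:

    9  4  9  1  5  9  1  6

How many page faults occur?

9: miss, frames {9}
4: miss, frames {9,4}
9: hit
1: miss, evict 4, frames {9,1}
5: miss, evict 1, frames {9,5}
9: hit
1: miss, evict 5, frames {9,1}
6: miss, evict 1, frames {9,6}
Page faults: 6.

6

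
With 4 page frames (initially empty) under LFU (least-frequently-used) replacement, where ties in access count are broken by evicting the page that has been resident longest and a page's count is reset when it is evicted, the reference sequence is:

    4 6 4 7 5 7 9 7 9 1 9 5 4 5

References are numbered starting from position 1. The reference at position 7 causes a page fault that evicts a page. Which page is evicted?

6

pos 1: 4 → miss, frames [4]
pos 2: 6 → miss, frames [4, 6]
pos 3: 4 → hit
pos 4: 7 → miss, frames [4, 6, 7]
pos 5: 5 → miss, frames [4, 6, 7, 5]
pos 6: 7 → hit
pos 7: 9 → miss, evict 6, frames [4, 7, 5, 9]
At position 7, page 6 is evicted.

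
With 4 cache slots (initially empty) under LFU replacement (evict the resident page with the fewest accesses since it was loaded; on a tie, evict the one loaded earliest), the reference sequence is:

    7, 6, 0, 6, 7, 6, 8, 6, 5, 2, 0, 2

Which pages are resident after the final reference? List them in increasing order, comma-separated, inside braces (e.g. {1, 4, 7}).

{0, 2, 6, 7}

7 -> miss, frames [7]
6 -> miss, frames [7, 6]
0 -> miss, frames [7, 6, 0]
6 -> hit
7 -> hit
6 -> hit
8 -> miss, frames [7, 6, 0, 8]
6 -> hit
5 -> miss, evict 0, frames [7, 6, 8, 5]
2 -> miss, evict 8, frames [7, 6, 5, 2]
0 -> miss, evict 5, frames [7, 6, 2, 0]
2 -> hit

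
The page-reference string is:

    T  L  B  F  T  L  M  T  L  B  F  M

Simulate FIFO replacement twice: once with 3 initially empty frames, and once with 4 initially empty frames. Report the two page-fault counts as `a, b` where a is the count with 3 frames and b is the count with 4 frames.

3 frames: F F F F F F F . . F F . → 9 faults.
4 frames: F F F F . . F F F F F F → 10 faults.
10 > 9: adding a frame increased faults — Belady's anomaly.

9, 10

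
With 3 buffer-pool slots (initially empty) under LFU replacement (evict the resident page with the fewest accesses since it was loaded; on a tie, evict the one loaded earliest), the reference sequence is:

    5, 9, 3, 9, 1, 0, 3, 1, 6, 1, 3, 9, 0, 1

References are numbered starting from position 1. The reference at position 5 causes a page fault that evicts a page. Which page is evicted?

5

pos 1: 5: miss, frames {5}
pos 2: 9: miss, frames {5,9}
pos 3: 3: miss, frames {5,9,3}
pos 4: 9: hit
pos 5: 1: miss, evict 5, frames {9,3,1}
At position 5, page 5 is evicted.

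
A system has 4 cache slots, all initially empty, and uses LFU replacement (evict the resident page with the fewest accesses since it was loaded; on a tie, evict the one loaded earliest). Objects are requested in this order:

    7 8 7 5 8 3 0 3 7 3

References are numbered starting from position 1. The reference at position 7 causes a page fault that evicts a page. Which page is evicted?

5

pos 1: 7: fault, frames {7}
pos 2: 8: fault, frames {7,8}
pos 3: 7: hit
pos 4: 5: fault, frames {7,8,5}
pos 5: 8: hit
pos 6: 3: fault, frames {7,8,5,3}
pos 7: 0: fault, evict 5, frames {7,8,3,0}
At position 7, page 5 is evicted.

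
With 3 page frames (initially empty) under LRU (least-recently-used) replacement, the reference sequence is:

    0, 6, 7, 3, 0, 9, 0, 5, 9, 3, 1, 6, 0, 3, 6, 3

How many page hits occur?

4

0: fault, frames {0}
6: fault, frames {0,6}
7: fault, frames {0,6,7}
3: fault, evict 0, frames {6,7,3}
0: fault, evict 6, frames {7,3,0}
9: fault, evict 7, frames {3,0,9}
0: hit
5: fault, evict 3, frames {9,0,5}
9: hit
3: fault, evict 0, frames {5,9,3}
1: fault, evict 5, frames {9,3,1}
6: fault, evict 9, frames {3,1,6}
0: fault, evict 3, frames {1,6,0}
3: fault, evict 1, frames {6,0,3}
6: hit
3: hit
Hits: 4.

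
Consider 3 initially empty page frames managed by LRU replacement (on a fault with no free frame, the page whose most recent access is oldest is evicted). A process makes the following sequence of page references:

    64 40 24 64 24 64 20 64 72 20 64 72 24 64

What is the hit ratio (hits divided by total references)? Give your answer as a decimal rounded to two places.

0.57

64: fault, frames [64]
40: fault, frames [64, 40]
24: fault, frames [64, 40, 24]
64: hit
24: hit
64: hit
20: fault, evict 40, frames [24, 64, 20]
64: hit
72: fault, evict 24, frames [20, 64, 72]
20: hit
64: hit
72: hit
24: fault, evict 20, frames [64, 72, 24]
64: hit
Hits: 8 of 14 references → 8/14 = 0.5714.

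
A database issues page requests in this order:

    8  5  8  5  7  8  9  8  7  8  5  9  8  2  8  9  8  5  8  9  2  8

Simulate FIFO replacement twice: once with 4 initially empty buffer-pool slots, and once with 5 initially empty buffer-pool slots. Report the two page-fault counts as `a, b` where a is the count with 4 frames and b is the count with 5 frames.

4 frames: F F . . F . F . . . . . . F F . . F . . . . → 7 faults.
5 frames: F F . . F . F . . . . . . F . . . . . . . . → 5 faults.
5 < 7: adding a frame reduced faults, as is typical.

7, 5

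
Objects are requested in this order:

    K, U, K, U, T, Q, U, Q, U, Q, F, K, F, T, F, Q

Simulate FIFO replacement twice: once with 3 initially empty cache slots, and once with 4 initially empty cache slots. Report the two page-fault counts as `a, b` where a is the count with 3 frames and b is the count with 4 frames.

8, 6

3 frames: F F . . F F . . . . F F . F . F → 8 faults.
4 frames: F F . . F F . . . . F F . . . . → 6 faults.
6 < 8: adding a frame reduced faults, as is typical.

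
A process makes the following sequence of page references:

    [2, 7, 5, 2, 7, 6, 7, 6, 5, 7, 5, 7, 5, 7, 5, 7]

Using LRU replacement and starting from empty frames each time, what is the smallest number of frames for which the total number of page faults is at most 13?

2

f=1: 16 faults
f=2: 8 faults
f=3: 5 faults
f=4: 4 faults
Smallest f with faults ≤ 13 is 2.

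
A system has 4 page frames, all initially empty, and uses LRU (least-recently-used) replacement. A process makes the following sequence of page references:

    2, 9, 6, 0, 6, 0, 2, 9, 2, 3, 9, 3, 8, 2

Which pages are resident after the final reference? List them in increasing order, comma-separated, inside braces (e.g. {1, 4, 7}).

2 -> fault, frames {2}
9 -> fault, frames {2,9}
6 -> fault, frames {2,9,6}
0 -> fault, frames {2,9,6,0}
6 -> hit
0 -> hit
2 -> hit
9 -> hit
2 -> hit
3 -> fault, evict 6, frames {0,9,2,3}
9 -> hit
3 -> hit
8 -> fault, evict 0, frames {2,9,3,8}
2 -> hit

{2, 3, 8, 9}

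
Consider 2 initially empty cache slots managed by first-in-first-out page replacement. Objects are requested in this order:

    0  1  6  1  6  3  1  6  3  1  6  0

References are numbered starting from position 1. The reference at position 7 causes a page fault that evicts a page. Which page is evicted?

pos 1: 0 -> fault, frames {0}
pos 2: 1 -> fault, frames {0,1}
pos 3: 6 -> fault, evict 0, frames {1,6}
pos 4: 1 -> hit
pos 5: 6 -> hit
pos 6: 3 -> fault, evict 1, frames {6,3}
pos 7: 1 -> fault, evict 6, frames {3,1}
At position 7, page 6 is evicted.

6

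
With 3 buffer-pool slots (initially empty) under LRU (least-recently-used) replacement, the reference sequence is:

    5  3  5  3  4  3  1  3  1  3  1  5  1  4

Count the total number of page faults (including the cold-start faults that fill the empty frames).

5 -> fault, frames (5)
3 -> fault, frames (5 3)
5 -> hit
3 -> hit
4 -> fault, frames (5 3 4)
3 -> hit
1 -> fault, evict 5, frames (4 3 1)
3 -> hit
1 -> hit
3 -> hit
1 -> hit
5 -> fault, evict 4, frames (3 1 5)
1 -> hit
4 -> fault, evict 3, frames (5 1 4)
Page faults: 6.

6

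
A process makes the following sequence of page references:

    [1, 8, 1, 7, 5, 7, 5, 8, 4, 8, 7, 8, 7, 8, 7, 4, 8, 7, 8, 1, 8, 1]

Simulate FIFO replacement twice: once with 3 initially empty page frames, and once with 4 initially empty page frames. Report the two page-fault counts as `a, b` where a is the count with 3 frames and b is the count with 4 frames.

8, 7

3 frames: F F . F F . . . F F F . . . . . . . . F . . → 8 faults.
4 frames: F F . F F . . . F . . . . . . . . . . F F . → 7 faults.
7 < 8: adding a frame reduced faults, as is typical.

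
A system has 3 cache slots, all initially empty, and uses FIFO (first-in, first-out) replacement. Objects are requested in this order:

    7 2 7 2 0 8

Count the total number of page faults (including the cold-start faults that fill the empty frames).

4

7: miss, frames (7)
2: miss, frames (7 2)
7: hit
2: hit
0: miss, frames (7 2 0)
8: miss, evict 7, frames (2 0 8)
Page faults: 4.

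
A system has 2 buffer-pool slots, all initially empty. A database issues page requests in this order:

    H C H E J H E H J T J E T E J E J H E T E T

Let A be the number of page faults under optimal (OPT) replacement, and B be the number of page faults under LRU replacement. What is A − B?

Under OPT: F F . F F . F . F F . F . . F . . F . F . . → 11 faults.
Under LRU: F F . F F F F . F F . F F . F . . F F F . . → 14 faults.
A − B = 11 − 14 = -3.

-3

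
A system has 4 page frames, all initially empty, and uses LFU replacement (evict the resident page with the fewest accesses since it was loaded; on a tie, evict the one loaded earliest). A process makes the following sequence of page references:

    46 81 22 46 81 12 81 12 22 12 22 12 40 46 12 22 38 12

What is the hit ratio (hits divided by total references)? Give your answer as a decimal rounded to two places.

46: miss, frames (46)
81: miss, frames (46 81)
22: miss, frames (46 81 22)
46: hit
81: hit
12: miss, frames (46 81 22 12)
81: hit
12: hit
22: hit
12: hit
22: hit
12: hit
40: miss, evict 46, frames (81 22 12 40)
46: miss, evict 40, frames (81 22 12 46)
12: hit
22: hit
38: miss, evict 46, frames (81 22 12 38)
12: hit
Hits: 11 of 18 references → 11/18 = 0.6111.

0.61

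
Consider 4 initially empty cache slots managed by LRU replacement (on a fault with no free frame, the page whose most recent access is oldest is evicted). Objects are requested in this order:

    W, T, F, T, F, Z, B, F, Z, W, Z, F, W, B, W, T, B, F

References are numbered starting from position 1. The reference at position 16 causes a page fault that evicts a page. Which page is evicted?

pos 1: W -> miss, frames [W]
pos 2: T -> miss, frames [W, T]
pos 3: F -> miss, frames [W, T, F]
pos 4: T -> hit
pos 5: F -> hit
pos 6: Z -> miss, frames [W, T, F, Z]
pos 7: B -> miss, evict W, frames [T, F, Z, B]
pos 8: F -> hit
pos 9: Z -> hit
pos 10: W -> miss, evict T, frames [B, F, Z, W]
pos 11: Z -> hit
pos 12: F -> hit
pos 13: W -> hit
pos 14: B -> hit
pos 15: W -> hit
pos 16: T -> miss, evict Z, frames [F, B, W, T]
At position 16, page Z is evicted.

Z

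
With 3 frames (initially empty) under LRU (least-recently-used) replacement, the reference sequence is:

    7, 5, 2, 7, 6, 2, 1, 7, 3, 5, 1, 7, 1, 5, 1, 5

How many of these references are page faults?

10

7 → fault, frames [7]
5 → fault, frames [7, 5]
2 → fault, frames [7, 5, 2]
7 → hit
6 → fault, evict 5, frames [2, 7, 6]
2 → hit
1 → fault, evict 7, frames [6, 2, 1]
7 → fault, evict 6, frames [2, 1, 7]
3 → fault, evict 2, frames [1, 7, 3]
5 → fault, evict 1, frames [7, 3, 5]
1 → fault, evict 7, frames [3, 5, 1]
7 → fault, evict 3, frames [5, 1, 7]
1 → hit
5 → hit
1 → hit
5 → hit
Page faults: 10.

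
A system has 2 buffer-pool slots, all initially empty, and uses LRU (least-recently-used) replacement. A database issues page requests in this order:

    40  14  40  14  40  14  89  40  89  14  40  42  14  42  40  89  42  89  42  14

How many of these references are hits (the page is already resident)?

8

40 → fault, frames (40)
14 → fault, frames (40 14)
40 → hit
14 → hit
40 → hit
14 → hit
89 → fault, evict 40, frames (14 89)
40 → fault, evict 14, frames (89 40)
89 → hit
14 → fault, evict 40, frames (89 14)
40 → fault, evict 89, frames (14 40)
42 → fault, evict 14, frames (40 42)
14 → fault, evict 40, frames (42 14)
42 → hit
40 → fault, evict 14, frames (42 40)
89 → fault, evict 42, frames (40 89)
42 → fault, evict 40, frames (89 42)
89 → hit
42 → hit
14 → fault, evict 89, frames (42 14)
Hits: 8.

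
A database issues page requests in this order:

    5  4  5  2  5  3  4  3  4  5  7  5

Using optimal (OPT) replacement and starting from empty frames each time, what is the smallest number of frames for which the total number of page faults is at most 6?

f=1: 12 faults
f=2: 7 faults
f=3: 5 faults
f=4: 5 faults
f=5: 5 faults
Smallest f with faults ≤ 6 is 3.

3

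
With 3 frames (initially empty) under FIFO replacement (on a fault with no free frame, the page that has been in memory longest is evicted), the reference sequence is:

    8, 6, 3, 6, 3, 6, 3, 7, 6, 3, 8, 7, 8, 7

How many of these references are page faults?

8 -> miss, frames (8)
6 -> miss, frames (8 6)
3 -> miss, frames (8 6 3)
6 -> hit
3 -> hit
6 -> hit
3 -> hit
7 -> miss, evict 8, frames (6 3 7)
6 -> hit
3 -> hit
8 -> miss, evict 6, frames (3 7 8)
7 -> hit
8 -> hit
7 -> hit
Page faults: 5.

5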